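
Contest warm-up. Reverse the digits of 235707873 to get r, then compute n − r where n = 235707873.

Reverse of 235707873 is 378707532.
235707873 − 378707532 = -142999659

-142999659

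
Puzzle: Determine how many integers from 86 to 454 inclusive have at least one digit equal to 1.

154

The integers in [86, 454] that have at least one digit equal to 1: 91, 100, 101, 102, 103, 104, …, 441, 451.
154 qualify.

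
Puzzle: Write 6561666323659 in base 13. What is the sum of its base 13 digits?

6561666323659 in base 13 is 3879BB222B85.
Digit sum: 3+8+7+9+11+11+2+2+2+11+8+5 = 79.

79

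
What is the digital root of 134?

8

1+3+4 = 8
(Equivalently, 134 mod 9 = 8.)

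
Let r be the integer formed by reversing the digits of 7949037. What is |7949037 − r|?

639540

Reverse of 7949037 is 7309497.
|7949037 − 7309497| = 639540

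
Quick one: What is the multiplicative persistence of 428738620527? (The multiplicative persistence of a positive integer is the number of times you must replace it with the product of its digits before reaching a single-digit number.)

1

428738620527 → 0 (1 step)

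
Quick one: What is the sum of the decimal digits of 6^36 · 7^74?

432

6^36 · 7^74 = 3553857214189197495812577521317082552324679787358026415545157019879768462437241585395564544
Sum of its 91 digits: 432.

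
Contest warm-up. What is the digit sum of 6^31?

6^31 = 1326443518324400147398656
Sum of its 25 digits: 99.

99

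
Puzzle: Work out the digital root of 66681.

9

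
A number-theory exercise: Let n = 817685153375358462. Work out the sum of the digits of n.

8+1+7+6+8+5+1+5+3+3+7+5+3+5+8+4+6+2 = 87

87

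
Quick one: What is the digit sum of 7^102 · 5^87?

665

7^102 · 5^87 = 1024213412230230665856562263998344227945947389886373844487915228035319312919557677814860117086317964246494800761855259452204336412250995635986328125
Sum of its 148 digits: 665.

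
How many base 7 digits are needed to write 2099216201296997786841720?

2099216201296997786841720 in base 7 is 43642213404155220364340601111, which has 29 digits.

29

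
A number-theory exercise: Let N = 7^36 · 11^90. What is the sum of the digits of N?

7^36 · 11^90 = 14088705944587889543922067022539280072204349615966375748891785462664734776938371796853447267647882940109129082693369012203001
Sum of its 125 digits: 586.

586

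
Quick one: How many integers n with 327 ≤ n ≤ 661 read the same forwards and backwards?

33

The integers in [327, 661] that read the same forwards and backwards: 333, 343, 353, 363, 373, 383, …, 646, 656.
33 qualify.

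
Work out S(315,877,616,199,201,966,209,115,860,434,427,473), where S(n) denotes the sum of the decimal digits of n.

157

3+1+5+8+7+7+6+1+6+1+9+9+2+0+1+9+6+6+2+0+9+1+1+5+8+6+0+4+3+4+4+2+7+4+7+3 = 157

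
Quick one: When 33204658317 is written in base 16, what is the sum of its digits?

33204658317 in base 16 is 7BB26E08D.
Digit sum: 7+11+11+2+6+14+0+8+13 = 72.

72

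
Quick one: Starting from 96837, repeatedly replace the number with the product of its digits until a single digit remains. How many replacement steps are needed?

2

96837 → 9072 → 0 (2 steps)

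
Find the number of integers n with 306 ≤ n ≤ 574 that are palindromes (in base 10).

26

The integers in [306, 574] that are palindromes (in base 10): 313, 323, 333, 343, 353, 363, …, 555, 565.
26 qualify.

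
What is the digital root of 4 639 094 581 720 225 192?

7

4+6+3+9+0+9+4+5+8+1+7+2+0+2+2+5+1+9+2 = 79
7+9 = 16
1+6 = 7
(Equivalently, 4 639 094 581 720 225 192 mod 9 = 7.)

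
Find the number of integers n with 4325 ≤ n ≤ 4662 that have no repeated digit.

131

The integers in [4325, 4662] that have no repeated digit: 4325, 4326, 4327, 4328, 4329, 4350, …, 4658, 4659.
131 qualify.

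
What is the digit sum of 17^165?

17^165 = 105699279614281532089919347134438162919804754601265633861065883592067697644698911870142710882208252761392391736035649951957207897816553893576655217048989349535882987020595947101305748987727765292411749457
Sum of its 204 digits: 989.

989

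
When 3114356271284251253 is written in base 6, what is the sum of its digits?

3114356271284251253 in base 6 is 353545110543435033302245.
Digit sum: 3+5+3+5+4+5+1+1+0+5+4+3+4+3+5+0+3+3+3+0+2+2+4+5 = 73.

73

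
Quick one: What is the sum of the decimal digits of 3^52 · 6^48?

279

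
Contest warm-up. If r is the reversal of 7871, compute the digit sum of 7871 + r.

28

Reversal of 7871 is 1787; 7871 + 1787 = 9658.
Digit sum of 9658: 9+6+5+8 = 28.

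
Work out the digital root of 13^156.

1

The digital root of n equals n mod 9 (or 9 when 9 | n), so we need 13^156 mod 9.
13^156 ≡ 1 (mod 9), so the digital root is 1.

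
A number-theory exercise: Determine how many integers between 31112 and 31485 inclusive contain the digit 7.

The integers in [31112, 31485] that contain the digit 7: 31117, 31127, 31137, 31147, 31157, 31167, …, 31478, 31479.
73 qualify.

73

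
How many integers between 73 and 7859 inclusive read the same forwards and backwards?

161

The integers in [73, 7859] that read the same forwards and backwards: 77, 88, 99, 101, 111, 121, …, 7667, 7777.
161 qualify.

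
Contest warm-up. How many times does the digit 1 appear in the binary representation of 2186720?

10

2186720 in base 2 is 1000010101110111100000.
The digit 1 appears 10 times.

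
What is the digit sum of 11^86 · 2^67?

11^86 · 2^67 = 53552608908460895200495738087950271657086078691745083540963573306304346455214440507709685290346464769640235008
Sum of its 110 digits: 485.

485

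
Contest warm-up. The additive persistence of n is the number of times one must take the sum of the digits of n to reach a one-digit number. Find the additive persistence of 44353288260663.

2

44353288260663 → 60 → 6 (2 steps)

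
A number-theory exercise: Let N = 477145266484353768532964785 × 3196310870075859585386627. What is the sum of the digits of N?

477145266484353768532964785 × 3196310870075859585386627 = 1525104601869182677372074024441855961876308800930195
Sum of its 52 digits: 218.

218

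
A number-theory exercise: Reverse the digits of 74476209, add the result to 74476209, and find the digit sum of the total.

Reversal of 74476209 is 90267447; 74476209 + 90267447 = 164743656.
Digit sum of 164743656: 1+6+4+7+4+3+6+5+6 = 42.

42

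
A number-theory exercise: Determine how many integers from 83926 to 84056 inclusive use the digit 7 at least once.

22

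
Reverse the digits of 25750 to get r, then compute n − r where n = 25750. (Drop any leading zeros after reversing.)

19998

Reverse of 25750 is 5752.
25750 − 5752 = 19998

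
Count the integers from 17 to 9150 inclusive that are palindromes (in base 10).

180

The integers in [17, 9150] that are palindromes (in base 10): 22, 33, 44, 55, 66, 77, …, 9009, 9119.
180 qualify.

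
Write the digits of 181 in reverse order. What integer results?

Reversing 181 gives 181.

181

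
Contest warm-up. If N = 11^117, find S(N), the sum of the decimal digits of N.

11^117 = 69653695580638664146146210739439403350644178435084175619718090178680764419344828675775626625461188082649140520355067159771
Sum of its 122 digits: 557.

557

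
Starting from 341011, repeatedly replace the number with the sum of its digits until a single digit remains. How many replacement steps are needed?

341011 → 10 → 1 (2 steps)

2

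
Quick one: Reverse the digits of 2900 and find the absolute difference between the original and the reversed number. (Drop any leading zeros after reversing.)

Reverse of 2900 is 92.
|2900 − 92| = 2808

2808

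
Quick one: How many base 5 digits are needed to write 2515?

2515 in base 5 is 40030, which has 5 digits.

5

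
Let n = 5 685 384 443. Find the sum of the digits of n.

5+6+8+5+3+8+4+4+4+3 = 50

50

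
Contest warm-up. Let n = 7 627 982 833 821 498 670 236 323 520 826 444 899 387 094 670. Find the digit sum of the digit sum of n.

8

First digit sum: 224.
2+2+4 = 8.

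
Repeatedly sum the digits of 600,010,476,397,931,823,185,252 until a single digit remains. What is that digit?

2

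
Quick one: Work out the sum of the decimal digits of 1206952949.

47

1+2+0+6+9+5+2+9+4+9 = 47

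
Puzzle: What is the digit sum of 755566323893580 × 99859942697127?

153

755566323893580 × 99859942697127 = 75450809807891797649319744660
Sum of its 29 digits: 153.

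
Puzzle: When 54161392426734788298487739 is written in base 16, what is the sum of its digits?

179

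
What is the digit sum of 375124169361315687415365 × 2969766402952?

375124169361315687415365 × 2969766402952 = 1114031155104511336233657729986157480
Sum of its 37 digits: 138.

138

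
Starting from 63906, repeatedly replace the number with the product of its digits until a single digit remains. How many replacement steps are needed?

1

63906 → 0 (1 step)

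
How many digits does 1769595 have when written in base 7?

8

1769595 in base 7 is 21020112, which has 8 digits.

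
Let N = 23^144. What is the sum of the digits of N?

23^144 = 12268977966731242658875761433871093892040062943900874301568310846991971105433891883397253579694312509054891480394490236974009303408960319804148958482899319403038104058430129232939813274969206362241
Sum of its 197 digits: 883.

883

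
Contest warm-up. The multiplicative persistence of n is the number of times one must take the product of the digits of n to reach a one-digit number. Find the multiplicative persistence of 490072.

1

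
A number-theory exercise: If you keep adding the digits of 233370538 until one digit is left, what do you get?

7

2+3+3+3+7+0+5+3+8 = 34
3+4 = 7
(Equivalently, 233370538 mod 9 = 7.)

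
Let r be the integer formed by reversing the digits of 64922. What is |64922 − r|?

41976

Reverse of 64922 is 22946.
|64922 − 22946| = 41976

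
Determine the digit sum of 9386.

9+3+8+6 = 26

26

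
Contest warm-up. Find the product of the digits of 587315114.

5×8×7×3×1×5×1×1×4 = 16800

16800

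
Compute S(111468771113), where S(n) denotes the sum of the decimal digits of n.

41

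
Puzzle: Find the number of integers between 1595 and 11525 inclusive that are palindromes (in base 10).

100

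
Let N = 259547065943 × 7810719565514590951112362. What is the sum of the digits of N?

155

259547065943 × 7810719565514590951112362 = 2027249346132895846317031309216487366
Sum of its 37 digits: 155.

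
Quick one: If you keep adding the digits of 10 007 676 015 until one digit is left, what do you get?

1+0+0+0+7+6+7+6+0+1+5 = 33
3+3 = 6
(Equivalently, 10 007 676 015 mod 9 = 6.)

6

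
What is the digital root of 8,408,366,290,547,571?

3

8+4+0+8+3+6+6+2+9+0+5+4+7+5+7+1 = 75
7+5 = 12
1+2 = 3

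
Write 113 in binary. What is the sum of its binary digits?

4

113 in base 2 is 1110001.
Digit sum: 1+1+1+0+0+0+1 = 4.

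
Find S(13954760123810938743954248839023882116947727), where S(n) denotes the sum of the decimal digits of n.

1+3+9+5+4+7+6+0+1+2+3+8+1+0+9+3+8+7+4+3+9+5+4+2+4+8+8+3+9+0+2+3+8+8+2+1+1+6+9+4+7+7+2+7 = 203

203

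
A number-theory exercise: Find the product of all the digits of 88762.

5376

8×8×7×6×2 = 5376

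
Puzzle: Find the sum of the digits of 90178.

9+0+1+7+8 = 25

25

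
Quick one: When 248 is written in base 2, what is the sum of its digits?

248 in base 2 is 11111000.
Digit sum: 1+1+1+1+1+0+0+0 = 5.

5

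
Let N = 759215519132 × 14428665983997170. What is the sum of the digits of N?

759215519132 × 14428665983997170 = 10954467135422641025968856440
Sum of its 29 digits: 121.

121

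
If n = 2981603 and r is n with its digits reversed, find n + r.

6043495

Reverse of 2981603 is 3061892.
2981603 + 3061892 = 6043495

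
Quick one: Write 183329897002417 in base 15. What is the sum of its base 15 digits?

95

183329897002417 in base 15 is 162DC70B8C2E7.
Digit sum: 1+6+2+13+12+7+0+11+8+12+2+14+7 = 95.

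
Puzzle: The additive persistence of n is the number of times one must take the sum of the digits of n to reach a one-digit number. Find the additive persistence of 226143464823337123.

3

226143464823337123 → 64 → 10 → 1 (3 steps)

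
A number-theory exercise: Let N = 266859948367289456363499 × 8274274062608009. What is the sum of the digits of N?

165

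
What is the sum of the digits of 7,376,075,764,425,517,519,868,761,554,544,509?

7+3+7+6+0+7+5+7+6+4+4+2+5+5+1+7+5+1+9+8+6+8+7+6+1+5+5+4+5+4+4+5+0+9 = 168

168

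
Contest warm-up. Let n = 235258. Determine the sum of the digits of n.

25

2+3+5+2+5+8 = 25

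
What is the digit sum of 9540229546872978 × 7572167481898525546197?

180

9540229546872978 × 7572167481898525546197 = 72240215944679069213677218370829964666
Sum of its 38 digits: 180.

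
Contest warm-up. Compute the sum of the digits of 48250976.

41

4+8+2+5+0+9+7+6 = 41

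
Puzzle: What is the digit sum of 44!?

216

44! = 2658271574788448768043625811014615890319638528000000000
Sum of its 55 digits: 216.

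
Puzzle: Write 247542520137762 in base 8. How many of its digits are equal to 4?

247542520137762 in base 8 is 7022157376544042.
The digit 4 appears 3 times.

3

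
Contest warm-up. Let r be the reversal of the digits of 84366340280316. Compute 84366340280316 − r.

23058135913968

Reverse of 84366340280316 is 61308204366348.
84366340280316 − 61308204366348 = 23058135913968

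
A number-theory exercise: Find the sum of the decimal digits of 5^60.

5^60 = 867361737988403547205962240695953369140625
Sum of its 42 digits: 199.

199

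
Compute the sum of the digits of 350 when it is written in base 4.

8

350 in base 4 is 11132.
Digit sum: 1+1+1+3+2 = 8.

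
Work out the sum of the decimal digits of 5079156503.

5+0+7+9+1+5+6+5+0+3 = 41

41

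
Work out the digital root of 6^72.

9

The digital root of n equals n mod 9 (or 9 when 9 | n), so we need 6^72 mod 9.
6^72 ≡ 0 (mod 9), so the digital root is 9.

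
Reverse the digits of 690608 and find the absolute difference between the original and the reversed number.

Reverse of 690608 is 806096.
|690608 − 806096| = 115488

115488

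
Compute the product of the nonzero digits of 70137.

147

7×1×3×7 = 147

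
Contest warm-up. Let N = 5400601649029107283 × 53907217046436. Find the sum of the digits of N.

147

5400601649029107283 × 53907217046436 = 291131405275552263795277036793388
Sum of its 33 digits: 147.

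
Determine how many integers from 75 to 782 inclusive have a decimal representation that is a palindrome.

71

The integers in [75, 782] that have a decimal representation that is a palindrome: 77, 88, 99, 101, 111, 121, …, 767, 777.
71 qualify.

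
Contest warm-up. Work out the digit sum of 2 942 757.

36

2+9+4+2+7+5+7 = 36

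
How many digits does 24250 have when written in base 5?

7

24250 in base 5 is 1234000, which has 7 digits.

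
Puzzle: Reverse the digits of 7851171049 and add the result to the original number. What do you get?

17252882636

Reverse of 7851171049 is 9401711587.
7851171049 + 9401711587 = 17252882636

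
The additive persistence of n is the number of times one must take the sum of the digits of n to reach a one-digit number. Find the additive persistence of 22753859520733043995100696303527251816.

3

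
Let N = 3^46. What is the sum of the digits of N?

3^46 = 8862938119652501095929
Sum of its 22 digits: 108.

108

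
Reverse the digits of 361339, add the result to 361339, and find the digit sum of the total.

Reversal of 361339 is 933163; 361339 + 933163 = 1294502.
Digit sum of 1294502: 1+2+9+4+5+0+2 = 23.

23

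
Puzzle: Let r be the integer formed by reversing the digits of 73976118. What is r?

Reversing 73976118 gives 81167937.

81167937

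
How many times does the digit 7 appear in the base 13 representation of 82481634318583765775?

82481634318583765775 in base 13 is 96C54B347B76C02053.
The digit 7 appears 2 times.

2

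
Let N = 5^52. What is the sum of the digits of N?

130

5^52 = 2220446049250313080847263336181640625
Sum of its 37 digits: 130.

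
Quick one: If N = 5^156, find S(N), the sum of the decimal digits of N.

5^156 = 10947644252537633366591637369452469775627046420910279466852095967888992833483285949114360846579074859619140625
Sum of its 110 digits: 541.

541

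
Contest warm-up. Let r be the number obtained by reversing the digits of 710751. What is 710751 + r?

867768

Reverse of 710751 is 157017.
710751 + 157017 = 867768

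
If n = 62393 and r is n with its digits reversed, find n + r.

Reverse of 62393 is 39326.
62393 + 39326 = 101719

101719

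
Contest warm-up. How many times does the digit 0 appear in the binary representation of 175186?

175186 in base 2 is 101010110001010010.
The digit 0 appears 10 times.

10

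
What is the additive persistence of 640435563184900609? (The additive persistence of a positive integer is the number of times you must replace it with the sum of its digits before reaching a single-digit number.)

3

640435563184900609 → 73 → 10 → 1 (3 steps)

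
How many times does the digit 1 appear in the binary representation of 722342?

722342 in base 2 is 10110000010110100110.
The digit 1 appears 9 times.

9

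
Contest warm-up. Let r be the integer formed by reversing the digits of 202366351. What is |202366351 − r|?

Reverse of 202366351 is 153663202.
|202366351 − 153663202| = 48703149

48703149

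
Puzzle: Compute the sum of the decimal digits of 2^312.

2^312 = 8343699359066055009355553539724812947666814540455674882605631280555545803830627148527195652096
Sum of its 94 digits: 433.

433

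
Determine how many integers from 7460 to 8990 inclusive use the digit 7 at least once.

The integers in [7460, 8990] that use the digit 7 at least once: 7460, 7461, 7462, 7463, 7464, 7465, …, 8979, 8987.
810 qualify.

810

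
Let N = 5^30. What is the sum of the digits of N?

91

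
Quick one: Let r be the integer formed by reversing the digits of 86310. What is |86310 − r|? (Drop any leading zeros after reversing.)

84942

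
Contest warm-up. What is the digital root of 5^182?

7

The digital root of n equals n mod 9 (or 9 when 9 | n), so we need 5^182 mod 9.
5^182 ≡ 7 (mod 9), so the digital root is 7.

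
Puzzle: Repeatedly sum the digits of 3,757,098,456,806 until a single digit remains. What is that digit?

5

3+7+5+7+0+9+8+4+5+6+8+0+6 = 68
6+8 = 14
1+4 = 5
(Equivalently, 3,757,098,456,806 mod 9 = 5.)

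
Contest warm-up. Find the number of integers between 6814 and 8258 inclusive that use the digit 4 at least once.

361

The integers in [6814, 8258] that use the digit 4 at least once: 6814, 6824, 6834, 6840, 6841, 6842, …, 8249, 8254.
361 qualify.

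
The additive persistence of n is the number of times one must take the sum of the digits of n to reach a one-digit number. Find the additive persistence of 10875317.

2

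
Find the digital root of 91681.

9+1+6+8+1 = 25
2+5 = 7

7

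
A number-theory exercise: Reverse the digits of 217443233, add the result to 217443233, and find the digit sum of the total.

58

Reversal of 217443233 is 332344712; 217443233 + 332344712 = 549787945.
Digit sum of 549787945: 5+4+9+7+8+7+9+4+5 = 58.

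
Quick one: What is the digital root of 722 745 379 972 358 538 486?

7+2+2+7+4+5+3+7+9+9+7+2+3+5+8+5+3+8+4+8+6 = 114
1+1+4 = 6

6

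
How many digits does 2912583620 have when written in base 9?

2912583620 in base 9 is 7458476542, which has 10 digits.

10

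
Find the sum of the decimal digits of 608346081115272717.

69

6+0+8+3+4+6+0+8+1+1+1+5+2+7+2+7+1+7 = 69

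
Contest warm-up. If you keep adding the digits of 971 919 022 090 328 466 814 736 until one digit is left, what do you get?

8

9+7+1+9+1+9+0+2+2+0+9+0+3+2+8+4+6+6+8+1+4+7+3+6 = 107
1+0+7 = 8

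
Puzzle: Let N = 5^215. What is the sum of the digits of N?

713

5^215 = 1899113549151959749494648453912391430844193166723988993255955998165801646128962231806623786354282720018605526597632593421849378501065075397491455078125
Sum of its 151 digits: 713.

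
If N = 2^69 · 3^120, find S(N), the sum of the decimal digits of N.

2^69 · 3^120 = 1060767651210929852804111047301086881246869513193312742967783534879590959808512
Sum of its 79 digits: 351.

351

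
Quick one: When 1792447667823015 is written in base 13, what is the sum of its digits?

1792447667823015 in base 13 is 5BC211223AA088.
Digit sum: 5+11+12+2+1+1+2+2+3+10+10+0+8+8 = 75.

75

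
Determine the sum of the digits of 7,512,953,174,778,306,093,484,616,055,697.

7+5+1+2+9+5+3+1+7+4+7+7+8+3+0+6+0+9+3+4+8+4+6+1+6+0+5+5+6+9+7 = 148

148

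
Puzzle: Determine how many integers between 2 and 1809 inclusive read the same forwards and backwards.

115

The integers in [2, 1809] that read the same forwards and backwards: 2, 3, 4, 5, 6, 7, …, 1661, 1771.
115 qualify.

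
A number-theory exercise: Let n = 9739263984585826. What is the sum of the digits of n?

94

9+7+3+9+2+6+3+9+8+4+5+8+5+8+2+6 = 94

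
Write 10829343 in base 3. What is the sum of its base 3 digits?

10829343 in base 3 is 202101012001210.
Digit sum: 2+0+2+1+0+1+0+1+2+0+0+1+2+1+0 = 13.

13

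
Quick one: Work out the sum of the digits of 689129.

6+8+9+1+2+9 = 35

35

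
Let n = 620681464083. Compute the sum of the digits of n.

48

6+2+0+6+8+1+4+6+4+0+8+3 = 48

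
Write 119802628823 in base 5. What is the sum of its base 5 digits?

39

119802628823 in base 5 is 3430323433110243.
Digit sum: 3+4+3+0+3+2+3+4+3+3+1+1+0+2+4+3 = 39.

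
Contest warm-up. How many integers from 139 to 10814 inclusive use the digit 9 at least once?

3570

The integers in [139, 10814] that use the digit 9 at least once: 139, 149, 159, 169, 179, 189, …, 10799, 10809.
3570 qualify.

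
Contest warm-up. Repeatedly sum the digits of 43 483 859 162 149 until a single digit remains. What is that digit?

4

4+3+4+8+3+8+5+9+1+6+2+1+4+9 = 67
6+7 = 13
1+3 = 4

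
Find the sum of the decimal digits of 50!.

50! = 30414093201713378043612608166064768844377641568960512000000000000
Sum of its 65 digits: 216.

216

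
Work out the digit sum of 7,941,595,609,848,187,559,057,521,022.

7+9+4+1+5+9+5+6+0+9+8+4+8+1+8+7+5+5+9+0+5+7+5+2+1+0+2+2 = 134

134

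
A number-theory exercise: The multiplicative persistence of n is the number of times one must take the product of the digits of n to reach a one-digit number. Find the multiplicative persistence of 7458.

2

7458 → 1120 → 0 (2 steps)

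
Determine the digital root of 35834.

5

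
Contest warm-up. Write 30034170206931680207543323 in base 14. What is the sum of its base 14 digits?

159

30034170206931680207543323 in base 14 is 1B8D784CD940B4B2C467039.
Digit sum: 1+11+8+13+7+8+4+12+13+9+4+0+11+4+11+2+12+4+6+7+0+3+9 = 159.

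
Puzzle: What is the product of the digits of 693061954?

0

6×9×3×0×6×1×9×5×4 = 0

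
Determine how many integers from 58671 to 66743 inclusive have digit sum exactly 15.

The integers in [58671, 66743] that have digit sum exactly 15: 59001, 59010, 59100, 60009, 60018, 60027, …, 66210, 66300.
213 qualify.

213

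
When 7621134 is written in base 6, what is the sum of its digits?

14

7621134 in base 6 is 431203010.
Digit sum: 4+3+1+2+0+3+0+1+0 = 14.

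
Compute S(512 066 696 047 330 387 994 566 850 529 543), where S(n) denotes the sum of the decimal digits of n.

5+1+2+0+6+6+6+9+6+0+4+7+3+3+0+3+8+7+9+9+4+5+6+6+8+5+0+5+2+9+5+4+3 = 156

156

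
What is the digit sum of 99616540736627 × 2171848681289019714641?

99616540736627 × 2171848681289019714641 = 216352052633417262516210487476855907
Sum of its 36 digits: 145.

145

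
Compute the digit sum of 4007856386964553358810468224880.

146

4+0+0+7+8+5+6+3+8+6+9+6+4+5+5+3+3+5+8+8+1+0+4+6+8+2+2+4+8+8+0 = 146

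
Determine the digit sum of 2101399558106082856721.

89

2+1+0+1+3+9+9+5+5+8+1+0+6+0+8+2+8+5+6+7+2+1 = 89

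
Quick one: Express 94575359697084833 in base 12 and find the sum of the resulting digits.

94

94575359697084833 in base 12 is 617B30A392458B95.
Digit sum: 6+1+7+11+3+0+10+3+9+2+4+5+8+11+9+5 = 94.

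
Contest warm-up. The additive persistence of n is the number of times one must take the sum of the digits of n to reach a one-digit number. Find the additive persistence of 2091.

2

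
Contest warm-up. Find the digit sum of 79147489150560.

66

7+9+1+4+7+4+8+9+1+5+0+5+6+0 = 66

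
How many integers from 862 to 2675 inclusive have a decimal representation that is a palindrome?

31

The integers in [862, 2675] that have a decimal representation that is a palindrome: 868, 878, 888, 898, 909, 919, …, 2552, 2662.
31 qualify.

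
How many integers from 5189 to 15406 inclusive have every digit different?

The integers in [5189, 15406] that have every digit different: 5189, 5190, 5192, 5193, 5194, 5196, …, 15403, 15406.
3889 qualify.

3889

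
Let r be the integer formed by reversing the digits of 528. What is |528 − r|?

Reverse of 528 is 825.
|528 − 825| = 297

297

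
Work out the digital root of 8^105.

The digital root of n equals n mod 9 (or 9 when 9 | n), so we need 8^105 mod 9.
8^105 ≡ 8 (mod 9), so the digital root is 8.

8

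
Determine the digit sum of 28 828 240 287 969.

75

2+8+8+2+8+2+4+0+2+8+7+9+6+9 = 75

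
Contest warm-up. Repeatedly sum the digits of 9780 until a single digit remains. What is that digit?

9+7+8+0 = 24
2+4 = 6

6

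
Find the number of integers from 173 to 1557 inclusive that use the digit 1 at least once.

737

The integers in [173, 1557] that use the digit 1 at least once: 173, 174, 175, 176, 177, 178, …, 1556, 1557.
737 qualify.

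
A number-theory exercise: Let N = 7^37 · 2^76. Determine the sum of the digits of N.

193

7^37 · 2^76 = 1402513825224870519770121644124743119066433206356017152
Sum of its 55 digits: 193.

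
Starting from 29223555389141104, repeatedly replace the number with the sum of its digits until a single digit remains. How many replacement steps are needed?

3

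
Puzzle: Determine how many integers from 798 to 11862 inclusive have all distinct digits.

5017

The integers in [798, 11862] that have all distinct digits: 798, 801, 802, 803, 804, 805, …, 10986, 10987.
5017 qualify.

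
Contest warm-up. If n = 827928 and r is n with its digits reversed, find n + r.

Reverse of 827928 is 829728.
827928 + 829728 = 1657656

1657656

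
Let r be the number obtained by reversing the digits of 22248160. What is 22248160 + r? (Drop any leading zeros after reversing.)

28432382

Reverse of 22248160 is 6184222.
22248160 + 6184222 = 28432382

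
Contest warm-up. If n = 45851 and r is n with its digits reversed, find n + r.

61705

Reverse of 45851 is 15854.
45851 + 15854 = 61705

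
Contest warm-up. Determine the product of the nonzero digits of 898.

8×9×8 = 576

576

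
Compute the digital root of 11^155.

5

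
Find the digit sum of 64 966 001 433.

6+4+9+6+6+0+0+1+4+3+3 = 42

42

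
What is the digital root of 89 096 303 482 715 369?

2

8+9+0+9+6+3+0+3+4+8+2+7+1+5+3+6+9 = 83
8+3 = 11
1+1 = 2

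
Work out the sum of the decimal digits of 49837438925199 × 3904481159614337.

49837438925199 × 3904481159614337 = 194589341326869688542630978063
Sum of its 30 digits: 153.

153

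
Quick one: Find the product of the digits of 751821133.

5040

7×5×1×8×2×1×1×3×3 = 5040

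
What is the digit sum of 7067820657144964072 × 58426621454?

134

7067820657144964072 × 58426621454 = 412948882039770336237174400688
Sum of its 30 digits: 134.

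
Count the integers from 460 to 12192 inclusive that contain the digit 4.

3882

The integers in [460, 12192] that contain the digit 4: 460, 461, 462, 463, 464, 465, …, 12174, 12184.
3882 qualify.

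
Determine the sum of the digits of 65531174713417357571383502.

6+5+5+3+1+1+7+4+7+1+3+4+1+7+3+5+7+5+7+1+3+8+3+5+0+2 = 104

104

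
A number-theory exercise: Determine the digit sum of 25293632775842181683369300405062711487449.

175

2+5+2+9+3+6+3+2+7+7+5+8+4+2+1+8+1+6+8+3+3+6+9+3+0+0+4+0+5+0+6+2+7+1+1+4+8+7+4+4+9 = 175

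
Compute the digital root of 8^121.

8

The digital root of n equals n mod 9 (or 9 when 9 | n), so we need 8^121 mod 9.
8^121 ≡ 8 (mod 9), so the digital root is 8.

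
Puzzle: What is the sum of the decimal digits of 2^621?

791

2^621 = 8702164874309912144930213176155645990168053640839691029699692760275411924760203145038438437113516616399082774302662672635438355868101955410485575332111767174247731541367082500615833649152
Sum of its 187 digits: 791.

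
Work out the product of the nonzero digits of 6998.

3888

6×9×9×8 = 3888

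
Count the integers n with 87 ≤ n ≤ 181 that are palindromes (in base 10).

The integers in [87, 181] that are palindromes (in base 10): 88, 99, 101, 111, 121, 131, …, 171, 181.
11 qualify.

11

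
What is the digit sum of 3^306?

3^306 = 99793888233710926097676673961542382339552034110870991187709058567130998942396826836880350287497238272034603157195937657211050782186192219658614729
Sum of its 146 digits: 693.

693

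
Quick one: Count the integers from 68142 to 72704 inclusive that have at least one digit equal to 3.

1267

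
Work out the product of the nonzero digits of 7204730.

1176

7×2×4×7×3 = 1176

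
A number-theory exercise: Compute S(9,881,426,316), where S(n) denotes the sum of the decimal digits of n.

48

9+8+8+1+4+2+6+3+1+6 = 48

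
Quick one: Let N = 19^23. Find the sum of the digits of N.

145

19^23 = 257829627945307727248226067259
Sum of its 30 digits: 145.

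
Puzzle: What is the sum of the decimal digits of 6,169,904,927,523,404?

71

6+1+6+9+9+0+4+9+2+7+5+2+3+4+0+4 = 71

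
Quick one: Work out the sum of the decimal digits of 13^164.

835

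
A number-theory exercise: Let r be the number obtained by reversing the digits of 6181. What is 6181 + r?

Reverse of 6181 is 1816.
6181 + 1816 = 7997

7997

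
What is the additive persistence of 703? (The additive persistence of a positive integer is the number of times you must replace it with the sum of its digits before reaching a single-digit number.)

2

703 → 10 → 1 (2 steps)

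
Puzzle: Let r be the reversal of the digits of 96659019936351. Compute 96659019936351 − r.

Reverse of 96659019936351 is 15363991095669.
96659019936351 − 15363991095669 = 81295028840682

81295028840682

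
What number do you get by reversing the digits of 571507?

Reversing 571507 gives 705175.

705175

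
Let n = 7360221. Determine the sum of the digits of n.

21

7+3+6+0+2+2+1 = 21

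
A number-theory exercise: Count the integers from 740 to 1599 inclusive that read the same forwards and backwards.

32

The integers in [740, 1599] that read the same forwards and backwards: 747, 757, 767, 777, 787, 797, …, 1441, 1551.
32 qualify.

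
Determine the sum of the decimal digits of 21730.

2+1+7+3+0 = 13

13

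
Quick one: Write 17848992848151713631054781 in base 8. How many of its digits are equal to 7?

5

17848992848151713631054781 in base 8 is 7303527535243415745507425675.
The digit 7 appears 5 times.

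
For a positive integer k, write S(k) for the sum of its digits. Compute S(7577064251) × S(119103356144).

1672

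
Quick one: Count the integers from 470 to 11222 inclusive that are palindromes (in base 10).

156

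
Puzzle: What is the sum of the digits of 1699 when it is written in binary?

6

1699 in base 2 is 11010100011.
Digit sum: 1+1+0+1+0+1+0+0+0+1+1 = 6.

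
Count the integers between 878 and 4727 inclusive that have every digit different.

1948

The integers in [878, 4727] that have every digit different: 879, 890, 891, 892, 893, 894, …, 4725, 4726.
1948 qualify.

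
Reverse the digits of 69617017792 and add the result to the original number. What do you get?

99388089488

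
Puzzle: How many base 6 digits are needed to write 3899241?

9

3899241 in base 6 is 215324013, which has 9 digits.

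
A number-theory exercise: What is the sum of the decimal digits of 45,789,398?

53

4+5+7+8+9+3+9+8 = 53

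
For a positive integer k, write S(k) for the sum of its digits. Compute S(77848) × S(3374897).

1394

S(77848) = 7+7+8+4+8 = 34.
S(3374897) = 3+3+7+4+8+9+7 = 41.
34 · 41 = 1394.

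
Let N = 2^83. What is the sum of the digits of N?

2^83 = 9671406556917033397649408
Sum of its 25 digits: 122.

122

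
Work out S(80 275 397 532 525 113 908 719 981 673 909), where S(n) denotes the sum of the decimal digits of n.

8+0+2+7+5+3+9+7+5+3+2+5+2+5+1+1+3+9+0+8+7+1+9+9+8+1+6+7+3+9+0+9 = 154

154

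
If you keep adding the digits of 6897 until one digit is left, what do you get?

6+8+9+7 = 30
3+0 = 3
(Equivalently, 6897 mod 9 = 3.)

3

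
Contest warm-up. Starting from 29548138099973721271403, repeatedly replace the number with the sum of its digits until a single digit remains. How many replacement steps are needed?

29548138099973721271403 → 104 → 5 (2 steps)

2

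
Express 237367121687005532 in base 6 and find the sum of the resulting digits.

62

237367121687005532 in base 6 is 14453113422153055102352.
Digit sum: 1+4+4+5+3+1+1+3+4+2+2+1+5+3+0+5+5+1+0+2+3+5+2 = 62.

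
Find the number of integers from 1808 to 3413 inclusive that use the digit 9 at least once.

The integers in [1808, 3413] that use the digit 9 at least once: 1809, 1819, 1829, 1839, 1849, 1859, …, 3399, 3409.
467 qualify.

467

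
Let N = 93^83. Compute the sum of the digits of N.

93^83 = 24215014306944189852466900968859041359516184899585397577401949138621684058016546702872071116963242852361606771732352605770357183428190417302170019295652007689132357
Sum of its 164 digits: 711.

711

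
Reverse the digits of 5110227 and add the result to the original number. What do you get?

12330342

Reverse of 5110227 is 7220115.
5110227 + 7220115 = 12330342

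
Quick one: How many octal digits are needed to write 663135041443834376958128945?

663135041443834376958128945 in base 8 is 422210235204253450672605431461, which has 30 digits.

30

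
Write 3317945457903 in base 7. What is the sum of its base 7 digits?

57

3317945457903 in base 7 is 461466532025616.
Digit sum: 4+6+1+4+6+6+5+3+2+0+2+5+6+1+6 = 57.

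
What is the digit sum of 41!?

144

41! = 33452526613163807108170062053440751665152000000000
Sum of its 50 digits: 144.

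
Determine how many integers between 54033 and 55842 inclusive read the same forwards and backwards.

18

The integers in [54033, 55842] that read the same forwards and backwards: 54045, 54145, 54245, 54345, 54445, 54545, …, 55655, 55755.
18 qualify.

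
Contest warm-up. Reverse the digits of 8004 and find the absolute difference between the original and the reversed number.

3996

Reverse of 8004 is 4008.
|8004 − 4008| = 3996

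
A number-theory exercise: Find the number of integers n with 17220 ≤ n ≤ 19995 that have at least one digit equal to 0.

683

The integers in [17220, 19995] that have at least one digit equal to 0: 17220, 17230, 17240, 17250, 17260, 17270, …, 19980, 19990.
683 qualify.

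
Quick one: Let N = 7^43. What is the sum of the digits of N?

7^43 = 2183814375991796599109312252753832343
Sum of its 37 digits: 169.

169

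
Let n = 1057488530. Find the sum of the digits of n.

41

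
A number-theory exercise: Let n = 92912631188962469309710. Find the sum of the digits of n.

9+2+9+1+2+6+3+1+1+8+8+9+6+2+4+6+9+3+0+9+7+1+0 = 106

106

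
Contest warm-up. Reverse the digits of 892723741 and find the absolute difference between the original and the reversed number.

Reverse of 892723741 is 147327298.
|892723741 − 147327298| = 745396443

745396443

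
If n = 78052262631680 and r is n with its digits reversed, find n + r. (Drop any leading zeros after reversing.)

Reverse of 78052262631680 is 8613626225087.
78052262631680 + 8613626225087 = 86665888856767

86665888856767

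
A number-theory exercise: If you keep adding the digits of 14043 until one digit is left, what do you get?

3

1+4+0+4+3 = 12
1+2 = 3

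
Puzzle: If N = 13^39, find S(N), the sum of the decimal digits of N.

199

13^39 = 27783742160348572763840067510872319734178277
Sum of its 44 digits: 199.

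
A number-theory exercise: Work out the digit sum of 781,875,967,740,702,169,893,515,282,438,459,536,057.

7+8+1+8+7+5+9+6+7+7+4+0+7+0+2+1+6+9+8+9+3+5+1+5+2+8+2+4+3+8+4+5+9+5+3+6+0+5+7 = 196

196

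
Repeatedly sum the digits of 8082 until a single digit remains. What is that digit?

9

8+0+8+2 = 18
1+8 = 9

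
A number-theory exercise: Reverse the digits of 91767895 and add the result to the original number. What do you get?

Reverse of 91767895 is 59876719.
91767895 + 59876719 = 151644614

151644614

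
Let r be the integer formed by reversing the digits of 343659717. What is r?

717956343

Reversing 343659717 gives 717956343.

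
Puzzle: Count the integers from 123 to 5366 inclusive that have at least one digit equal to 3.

The integers in [123, 5366] that have at least one digit equal to 3: 123, 130, 131, 132, 133, 134, …, 5365, 5366.
2187 qualify.

2187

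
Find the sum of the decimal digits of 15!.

15! = 1307674368000
Sum of its 13 digits: 45.

45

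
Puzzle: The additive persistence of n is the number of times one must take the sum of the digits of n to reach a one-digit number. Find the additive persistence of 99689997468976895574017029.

3

99689997468976895574017029 → 163 → 10 → 1 (3 steps)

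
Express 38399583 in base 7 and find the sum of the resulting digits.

38399583 in base 7 is 644251065.
Digit sum: 6+4+4+2+5+1+0+6+5 = 33.

33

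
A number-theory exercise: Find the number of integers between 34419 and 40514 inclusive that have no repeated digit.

2018

The integers in [34419, 40514] that have no repeated digit: 34501, 34502, 34506, 34507, 34508, 34509, …, 40512, 40513.
2018 qualify.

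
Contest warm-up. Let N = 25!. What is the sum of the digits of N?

72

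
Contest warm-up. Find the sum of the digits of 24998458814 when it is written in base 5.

30

24998458814 in base 5 is 402144101140224.
Digit sum: 4+0+2+1+4+4+1+0+1+1+4+0+2+2+4 = 30.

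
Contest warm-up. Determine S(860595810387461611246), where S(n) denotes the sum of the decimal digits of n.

91

8+6+0+5+9+5+8+1+0+3+8+7+4+6+1+6+1+1+2+4+6 = 91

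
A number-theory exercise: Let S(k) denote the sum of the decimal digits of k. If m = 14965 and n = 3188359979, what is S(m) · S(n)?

1550

S(14965) = 1+4+9+6+5 = 25.
S(3188359979) = 3+1+8+8+3+5+9+9+7+9 = 62.
25 · 62 = 1550.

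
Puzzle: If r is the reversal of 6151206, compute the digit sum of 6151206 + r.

24

Reversal of 6151206 is 6021516; 6151206 + 6021516 = 12172722.
Digit sum of 12172722: 1+2+1+7+2+7+2+2 = 24.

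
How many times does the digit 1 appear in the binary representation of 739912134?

13

739912134 in base 2 is 101100000110100010100111000110.
The digit 1 appears 13 times.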